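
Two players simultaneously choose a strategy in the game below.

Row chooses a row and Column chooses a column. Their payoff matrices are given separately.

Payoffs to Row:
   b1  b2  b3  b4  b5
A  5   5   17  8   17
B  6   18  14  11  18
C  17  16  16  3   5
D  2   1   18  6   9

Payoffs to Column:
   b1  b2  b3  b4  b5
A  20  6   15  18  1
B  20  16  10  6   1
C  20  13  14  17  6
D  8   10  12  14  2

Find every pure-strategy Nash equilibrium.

Row against b1: payoffs 5, 6, 17, 2 → best response C.
Row against b2: payoffs 5, 18, 16, 1 → best response B.
Row against b3: payoffs 17, 14, 16, 18 → best response D.
Row against b4: payoffs 8, 11, 3, 6 → best response B.
Row against b5: payoffs 17, 18, 5, 9 → best response B.
Column against A: payoffs 20, 6, 15, 18, 1 → best response b1.
Column against B: payoffs 20, 16, 10, 6, 1 → best response b1.
Column against C: payoffs 20, 13, 14, 17, 6 → best response b1.
Column against D: payoffs 8, 10, 12, 14, 2 → best response b4.
Mutual best responses: (C, b1).

Pure NE: (C, b1)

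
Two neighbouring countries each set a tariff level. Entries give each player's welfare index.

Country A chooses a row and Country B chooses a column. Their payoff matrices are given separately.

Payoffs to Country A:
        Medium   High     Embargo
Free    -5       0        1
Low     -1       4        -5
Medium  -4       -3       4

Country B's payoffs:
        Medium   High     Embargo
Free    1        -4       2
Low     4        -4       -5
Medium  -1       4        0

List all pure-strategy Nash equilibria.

(Free, Medium): Country A can switch to Low (-5 → -1). Not NE.
(Free, High): Country A can switch to Low (0 → 4). Not NE.
(Free, Embargo): Country A can switch to Medium (1 → 4). Not NE.
(Low, Medium): Country A gets -1, best alternative -4; Country B gets 4, best alternative -4. No profitable deviation — NE.
(Low, High): Country B can switch to Medium (-4 → 4). Not NE.
(Low, Embargo): Country A can switch to Free (-5 → 1). Not NE.
(Medium, Medium): Country A can switch to Low (-4 → -1). Not NE.
(Medium, High): Country A can switch to Free (-3 → 0). Not NE.
(Medium, Embargo): Country B can switch to High (0 → 4). Not NE.

Pure NE: (Low, Medium)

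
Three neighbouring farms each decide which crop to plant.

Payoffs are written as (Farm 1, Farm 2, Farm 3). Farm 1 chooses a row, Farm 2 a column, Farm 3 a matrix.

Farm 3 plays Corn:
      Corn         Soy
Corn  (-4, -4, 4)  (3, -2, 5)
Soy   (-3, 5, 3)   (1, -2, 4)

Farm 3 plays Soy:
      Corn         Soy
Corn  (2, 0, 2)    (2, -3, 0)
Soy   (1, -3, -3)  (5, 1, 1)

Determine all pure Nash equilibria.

(Corn, Soy, Corn), (Soy, Corn, Corn)

Mark each player's best response to every combination of opponents' strategies; a profile where every player is best-responding is a pure Nash equilibrium.
Farm 1 against (Corn, Corn): payoffs -4, -3 → best response Soy.
Farm 1 against (Corn, Soy): payoffs 2, 1 → best response Corn.
Farm 1 against (Soy, Corn): payoffs 3, 1 → best response Corn.
Farm 1 against (Soy, Soy): payoffs 2, 5 → best response Soy.
Farm 2 against (Corn, Corn): payoffs -4, -2 → best response Soy.
Farm 2 against (Corn, Soy): payoffs 0, -3 → best response Corn.
Farm 2 against (Soy, Corn): payoffs 5, -2 → best response Corn.
Farm 2 against (Soy, Soy): payoffs -3, 1 → best response Soy.
Farm 3 against (Corn, Corn): payoffs 4, 2 → best response Corn.
Farm 3 against (Corn, Soy): payoffs 5, 0 → best response Corn.
Farm 3 against (Soy, Corn): payoffs 3, -3 → best response Corn.
Farm 3 against (Soy, Soy): payoffs 4, 1 → best response Corn.
Mutual best responses: (Corn, Soy, Corn); (Soy, Corn, Corn).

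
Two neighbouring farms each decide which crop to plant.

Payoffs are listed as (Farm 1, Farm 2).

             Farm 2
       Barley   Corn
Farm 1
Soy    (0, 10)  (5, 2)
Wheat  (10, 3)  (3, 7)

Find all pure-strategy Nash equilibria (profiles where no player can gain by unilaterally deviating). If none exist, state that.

There is no pure-strategy Nash equilibrium.

(Soy, Barley): Farm 1 can switch to Wheat (0 → 10). Not NE.
(Soy, Corn): Farm 2 can switch to Barley (2 → 10). Not NE.
(Wheat, Barley): Farm 2 can switch to Corn (3 → 7). Not NE.
(Wheat, Corn): Farm 1 can switch to Soy (3 → 5). Not NE.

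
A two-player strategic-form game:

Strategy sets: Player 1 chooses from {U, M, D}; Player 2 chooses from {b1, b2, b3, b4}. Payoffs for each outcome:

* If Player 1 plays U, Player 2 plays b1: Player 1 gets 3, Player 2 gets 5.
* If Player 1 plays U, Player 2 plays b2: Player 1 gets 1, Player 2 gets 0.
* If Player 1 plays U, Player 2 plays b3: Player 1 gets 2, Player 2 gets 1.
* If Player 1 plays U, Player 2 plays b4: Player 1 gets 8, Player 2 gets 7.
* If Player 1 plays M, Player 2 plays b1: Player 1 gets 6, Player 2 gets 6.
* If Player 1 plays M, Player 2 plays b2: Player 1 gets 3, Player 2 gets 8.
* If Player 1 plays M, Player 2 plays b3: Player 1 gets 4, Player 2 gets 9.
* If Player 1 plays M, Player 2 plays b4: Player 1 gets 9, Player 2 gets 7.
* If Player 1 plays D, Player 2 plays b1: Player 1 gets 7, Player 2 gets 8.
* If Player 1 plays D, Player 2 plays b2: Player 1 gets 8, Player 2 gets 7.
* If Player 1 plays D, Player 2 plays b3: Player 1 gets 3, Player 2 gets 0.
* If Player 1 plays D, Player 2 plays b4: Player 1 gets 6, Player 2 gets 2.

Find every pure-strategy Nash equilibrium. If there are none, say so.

Pure-strategy Nash equilibria: (M, b3) and (D, b1)

(U, b1): Player 1 can switch to M (3 → 6). Not NE.
(U, b2): Player 1 can switch to M (1 → 3). Not NE.
(U, b3): Player 1 can switch to M (2 → 4). Not NE.
(U, b4): Player 1 can switch to M (8 → 9). Not NE.
(M, b1): Player 1 can switch to D (6 → 7). Not NE.
(M, b2): Player 1 can switch to D (3 → 8). Not NE.
(M, b3): Player 1 gets 4, best alternative 3; Player 2 gets 9, best alternative 8. No profitable deviation — NE.
(M, b4): Player 2 can switch to b2 (7 → 8). Not NE.
(D, b1): Player 1 gets 7, best alternative 6; Player 2 gets 8, best alternative 7. No profitable deviation — NE.
(D, b2): Player 2 can switch to b1 (7 → 8). Not NE.
(D, b3): Player 1 can switch to M (3 → 4). Not NE.
(D, b4): Player 1 can switch to U (6 → 8). Not NE.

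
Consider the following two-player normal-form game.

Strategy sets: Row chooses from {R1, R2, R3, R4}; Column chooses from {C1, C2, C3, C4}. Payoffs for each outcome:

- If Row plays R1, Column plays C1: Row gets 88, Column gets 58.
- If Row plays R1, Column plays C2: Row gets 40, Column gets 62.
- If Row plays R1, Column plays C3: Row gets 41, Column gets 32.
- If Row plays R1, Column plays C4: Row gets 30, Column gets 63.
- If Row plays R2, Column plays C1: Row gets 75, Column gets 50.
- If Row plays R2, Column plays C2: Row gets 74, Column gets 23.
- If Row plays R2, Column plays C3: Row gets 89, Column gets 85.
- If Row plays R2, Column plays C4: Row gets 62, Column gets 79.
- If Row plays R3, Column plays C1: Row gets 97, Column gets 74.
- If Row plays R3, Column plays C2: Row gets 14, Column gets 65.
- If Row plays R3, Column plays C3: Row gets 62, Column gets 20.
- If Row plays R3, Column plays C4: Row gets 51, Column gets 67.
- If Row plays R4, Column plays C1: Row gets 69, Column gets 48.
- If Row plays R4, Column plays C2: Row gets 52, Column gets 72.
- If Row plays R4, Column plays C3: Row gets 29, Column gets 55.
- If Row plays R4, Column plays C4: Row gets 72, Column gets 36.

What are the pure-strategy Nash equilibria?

Check each profile: it is a Nash equilibrium iff no player can strictly gain by switching unilaterally.
(R1, C1): Row can switch to R3 (88 → 97). Not NE.
(R1, C2): Row can switch to R2 (40 → 74). Not NE.
(R1, C3): Row can switch to R2 (41 → 89). Not NE.
(R1, C4): Row can switch to R2 (30 → 62). Not NE.
(R2, C1): Row can switch to R1 (75 → 88). Not NE.
(R2, C2): Column can switch to C1 (23 → 50). Not NE.
(R2, C3): Row gets 89, best alternative 62; Column gets 85, best alternative 79. No profitable deviation — NE.
(R2, C4): Row can switch to R4 (62 → 72). Not NE.
(R3, C1): Row gets 97, best alternative 88; Column gets 74, best alternative 67. No profitable deviation — NE.
(R3, C2): Row can switch to R1 (14 → 40). Not NE.
(R3, C3): Row can switch to R2 (62 → 89). Not NE.
(R3, C4): Row can switch to R2 (51 → 62). Not NE.
(R4, C1): Row can switch to R1 (69 → 88). Not NE.
(R4, C2): Row can switch to R2 (52 → 74). Not NE.
(The remaining 2 profiles each have a profitable deviation by the same check.)

Pure-strategy Nash equilibria: (R2, C3); (R3, C1)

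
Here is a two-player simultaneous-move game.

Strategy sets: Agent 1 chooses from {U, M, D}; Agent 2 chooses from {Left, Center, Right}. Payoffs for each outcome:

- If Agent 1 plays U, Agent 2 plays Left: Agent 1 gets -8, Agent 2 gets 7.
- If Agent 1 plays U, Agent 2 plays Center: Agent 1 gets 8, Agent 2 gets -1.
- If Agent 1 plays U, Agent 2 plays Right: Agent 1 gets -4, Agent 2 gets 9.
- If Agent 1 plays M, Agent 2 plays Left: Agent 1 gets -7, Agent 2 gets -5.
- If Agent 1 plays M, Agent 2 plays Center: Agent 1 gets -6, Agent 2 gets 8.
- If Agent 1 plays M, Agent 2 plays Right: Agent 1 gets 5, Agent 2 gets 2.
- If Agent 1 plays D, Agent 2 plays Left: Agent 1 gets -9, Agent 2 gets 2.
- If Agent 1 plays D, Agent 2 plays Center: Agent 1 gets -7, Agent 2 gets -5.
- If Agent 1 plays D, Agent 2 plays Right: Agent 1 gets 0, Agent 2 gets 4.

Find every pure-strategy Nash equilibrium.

There is no pure-strategy Nash equilibrium.

Agent 1 against Left: payoffs -8, -7, -9 → best response M.
Agent 1 against Center: payoffs 8, -6, -7 → best response U.
Agent 1 against Right: payoffs -4, 5, 0 → best response M.
Agent 2 against U: payoffs 7, -1, 9 → best response Right.
Agent 2 against M: payoffs -5, 8, 2 → best response Center.
Agent 2 against D: payoffs 2, -5, 4 → best response Right.
No profile is a mutual best response for all players.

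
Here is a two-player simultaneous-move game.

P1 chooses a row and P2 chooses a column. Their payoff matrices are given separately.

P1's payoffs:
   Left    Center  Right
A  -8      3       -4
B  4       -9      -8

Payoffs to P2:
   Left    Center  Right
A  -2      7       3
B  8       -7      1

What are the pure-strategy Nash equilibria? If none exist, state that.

P1 against Left: payoffs -8, 4 → best response B.
P1 against Center: payoffs 3, -9 → best response A.
P1 against Right: payoffs -4, -8 → best response A.
P2 against A: payoffs -2, 7, 3 → best response Center.
P2 against B: payoffs 8, -7, 1 → best response Left.
Mutual best responses: (A, Center); (B, Left).

The pure Nash equilibria are (A, Center), (B, Left).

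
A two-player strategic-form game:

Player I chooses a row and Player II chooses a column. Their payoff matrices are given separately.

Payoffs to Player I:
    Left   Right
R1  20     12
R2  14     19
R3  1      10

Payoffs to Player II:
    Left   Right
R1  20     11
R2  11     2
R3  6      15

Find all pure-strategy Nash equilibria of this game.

Player I against Left: payoffs 20, 14, 1 → best response R1.
Player I against Right: payoffs 12, 19, 10 → best response R2.
Player II against R1: payoffs 20, 11 → best response Left.
Player II against R2: payoffs 11, 2 → best response Left.
Player II against R3: payoffs 6, 15 → best response Right.
Mutual best responses: (R1, Left).

Pure NE: (R1, Left)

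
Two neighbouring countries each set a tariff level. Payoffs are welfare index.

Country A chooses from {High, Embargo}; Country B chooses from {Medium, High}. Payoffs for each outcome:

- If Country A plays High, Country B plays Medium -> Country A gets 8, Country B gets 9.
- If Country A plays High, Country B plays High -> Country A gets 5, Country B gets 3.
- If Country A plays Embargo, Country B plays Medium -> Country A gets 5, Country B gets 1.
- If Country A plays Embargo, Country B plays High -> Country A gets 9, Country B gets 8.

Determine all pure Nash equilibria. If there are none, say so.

(High, Medium): Country A gets 8, best alternative 5; Country B gets 9, best alternative 3. No profitable deviation — NE.
(High, High): Country A can switch to Embargo (5 → 9). Not NE.
(Embargo, Medium): Country A can switch to High (5 → 8). Not NE.
(Embargo, High): Country A gets 9, best alternative 5; Country B gets 8, best alternative 1. No profitable deviation — NE.

The pure Nash equilibria are (High, Medium); (Embargo, High).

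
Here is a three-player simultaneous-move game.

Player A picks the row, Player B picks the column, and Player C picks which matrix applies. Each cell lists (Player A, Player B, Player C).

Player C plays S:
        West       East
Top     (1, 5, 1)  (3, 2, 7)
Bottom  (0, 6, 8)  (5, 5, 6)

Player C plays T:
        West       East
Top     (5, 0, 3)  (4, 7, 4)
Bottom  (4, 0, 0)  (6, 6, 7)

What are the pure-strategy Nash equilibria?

Pure NE: (Bottom, East, T)

Player A against (West, S): payoffs 1, 0 → best response Top.
Player A against (West, T): payoffs 5, 4 → best response Top.
Player A against (East, S): payoffs 3, 5 → best response Bottom.
Player A against (East, T): payoffs 4, 6 → best response Bottom.
Player B against (Top, S): payoffs 5, 2 → best response West.
Player B against (Top, T): payoffs 0, 7 → best response East.
Player B against (Bottom, S): payoffs 6, 5 → best response West.
Player B against (Bottom, T): payoffs 0, 6 → best response East.
Player C against (Top, West): payoffs 1, 3 → best response T.
Player C against (Top, East): payoffs 7, 4 → best response S.
Player C against (Bottom, West): payoffs 8, 0 → best response S.
Player C against (Bottom, East): payoffs 6, 7 → best response T.
Mutual best responses: (Bottom, East, T).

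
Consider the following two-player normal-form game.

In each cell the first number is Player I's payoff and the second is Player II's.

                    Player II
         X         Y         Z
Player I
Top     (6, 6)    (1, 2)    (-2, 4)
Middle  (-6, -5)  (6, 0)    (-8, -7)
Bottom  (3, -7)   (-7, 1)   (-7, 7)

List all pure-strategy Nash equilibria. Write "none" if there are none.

Mark each player's best response to every combination of opponents' strategies; a profile where every player is best-responding is a pure Nash equilibrium.
Player I against X: payoffs 6, -6, 3 → best response Top.
Player I against Y: payoffs 1, 6, -7 → best response Middle.
Player I against Z: payoffs -2, -8, -7 → best response Top.
Player II against Top: payoffs 6, 2, 4 → best response X.
Player II against Middle: payoffs -5, 0, -7 → best response Y.
Player II against Bottom: payoffs -7, 1, 7 → best response Z.
Mutual best responses: (Top, X); (Middle, Y).

Pure-strategy Nash equilibria: (Top, X); (Middle, Y)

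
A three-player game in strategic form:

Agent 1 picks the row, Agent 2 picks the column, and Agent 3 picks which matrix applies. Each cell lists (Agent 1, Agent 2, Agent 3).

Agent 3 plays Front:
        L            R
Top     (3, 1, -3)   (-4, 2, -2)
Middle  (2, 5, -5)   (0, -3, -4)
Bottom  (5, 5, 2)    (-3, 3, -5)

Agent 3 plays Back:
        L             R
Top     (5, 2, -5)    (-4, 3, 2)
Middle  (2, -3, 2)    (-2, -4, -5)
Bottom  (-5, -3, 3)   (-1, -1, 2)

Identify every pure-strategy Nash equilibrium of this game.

Pure NE: (Bottom, R, Back)

Agent 1 against (L, Front): payoffs 3, 2, 5 → best response Bottom.
Agent 1 against (L, Back): payoffs 5, 2, -5 → best response Top.
Agent 1 against (R, Front): payoffs -4, 0, -3 → best response Middle.
Agent 1 against (R, Back): payoffs -4, -2, -1 → best response Bottom.
Agent 2 against (Top, Front): payoffs 1, 2 → best response R.
Agent 2 against (Top, Back): payoffs 2, 3 → best response R.
Agent 2 against (Middle, Front): payoffs 5, -3 → best response L.
Agent 2 against (Middle, Back): payoffs -3, -4 → best response L.
Agent 2 against (Bottom, Front): payoffs 5, 3 → best response L.
Agent 2 against (Bottom, Back): payoffs -3, -1 → best response R.
Agent 3 against (Top, L): payoffs -3, -5 → best response Front.
Agent 3 against (Top, R): payoffs -2, 2 → best response Back.
Agent 3 against (Middle, L): payoffs -5, 2 → best response Back.
Agent 3 against (Middle, R): payoffs -4, -5 → best response Front.
Agent 3 against (Bottom, L): payoffs 2, 3 → best response Back.
Agent 3 against (Bottom, R): payoffs -5, 2 → best response Back.
Mutual best responses: (Bottom, R, Back).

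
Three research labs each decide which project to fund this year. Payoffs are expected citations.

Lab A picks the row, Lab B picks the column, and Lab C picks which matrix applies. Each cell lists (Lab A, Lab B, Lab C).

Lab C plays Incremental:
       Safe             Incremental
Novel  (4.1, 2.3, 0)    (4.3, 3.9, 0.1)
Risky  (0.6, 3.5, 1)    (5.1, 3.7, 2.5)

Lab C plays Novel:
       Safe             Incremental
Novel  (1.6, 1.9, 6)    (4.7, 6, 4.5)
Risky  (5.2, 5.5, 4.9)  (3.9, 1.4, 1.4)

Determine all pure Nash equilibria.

Lab A against (Safe, Incremental): payoffs 4.1, 0.6 → best response Novel.
Lab A against (Safe, Novel): payoffs 1.6, 5.2 → best response Risky.
Lab A against (Incremental, Incremental): payoffs 4.3, 5.1 → best response Risky.
Lab A against (Incremental, Novel): payoffs 4.7, 3.9 → best response Novel.
Lab B against (Novel, Incremental): payoffs 2.3, 3.9 → best response Incremental.
Lab B against (Novel, Novel): payoffs 1.9, 6 → best response Incremental.
Lab B against (Risky, Incremental): payoffs 3.5, 3.7 → best response Incremental.
Lab B against (Risky, Novel): payoffs 5.5, 1.4 → best response Safe.
Lab C against (Novel, Safe): payoffs 0, 6 → best response Novel.
Lab C against (Novel, Incremental): payoffs 0.1, 4.5 → best response Novel.
Lab C against (Risky, Safe): payoffs 1, 4.9 → best response Novel.
Lab C against (Risky, Incremental): payoffs 2.5, 1.4 → best response Incremental.
Mutual best responses: (Novel, Incremental, Novel); (Risky, Safe, Novel); (Risky, Incremental, Incremental).

The pure Nash equilibria are (Novel, Incremental, Novel); (Risky, Safe, Novel); (Risky, Incremental, Incremental).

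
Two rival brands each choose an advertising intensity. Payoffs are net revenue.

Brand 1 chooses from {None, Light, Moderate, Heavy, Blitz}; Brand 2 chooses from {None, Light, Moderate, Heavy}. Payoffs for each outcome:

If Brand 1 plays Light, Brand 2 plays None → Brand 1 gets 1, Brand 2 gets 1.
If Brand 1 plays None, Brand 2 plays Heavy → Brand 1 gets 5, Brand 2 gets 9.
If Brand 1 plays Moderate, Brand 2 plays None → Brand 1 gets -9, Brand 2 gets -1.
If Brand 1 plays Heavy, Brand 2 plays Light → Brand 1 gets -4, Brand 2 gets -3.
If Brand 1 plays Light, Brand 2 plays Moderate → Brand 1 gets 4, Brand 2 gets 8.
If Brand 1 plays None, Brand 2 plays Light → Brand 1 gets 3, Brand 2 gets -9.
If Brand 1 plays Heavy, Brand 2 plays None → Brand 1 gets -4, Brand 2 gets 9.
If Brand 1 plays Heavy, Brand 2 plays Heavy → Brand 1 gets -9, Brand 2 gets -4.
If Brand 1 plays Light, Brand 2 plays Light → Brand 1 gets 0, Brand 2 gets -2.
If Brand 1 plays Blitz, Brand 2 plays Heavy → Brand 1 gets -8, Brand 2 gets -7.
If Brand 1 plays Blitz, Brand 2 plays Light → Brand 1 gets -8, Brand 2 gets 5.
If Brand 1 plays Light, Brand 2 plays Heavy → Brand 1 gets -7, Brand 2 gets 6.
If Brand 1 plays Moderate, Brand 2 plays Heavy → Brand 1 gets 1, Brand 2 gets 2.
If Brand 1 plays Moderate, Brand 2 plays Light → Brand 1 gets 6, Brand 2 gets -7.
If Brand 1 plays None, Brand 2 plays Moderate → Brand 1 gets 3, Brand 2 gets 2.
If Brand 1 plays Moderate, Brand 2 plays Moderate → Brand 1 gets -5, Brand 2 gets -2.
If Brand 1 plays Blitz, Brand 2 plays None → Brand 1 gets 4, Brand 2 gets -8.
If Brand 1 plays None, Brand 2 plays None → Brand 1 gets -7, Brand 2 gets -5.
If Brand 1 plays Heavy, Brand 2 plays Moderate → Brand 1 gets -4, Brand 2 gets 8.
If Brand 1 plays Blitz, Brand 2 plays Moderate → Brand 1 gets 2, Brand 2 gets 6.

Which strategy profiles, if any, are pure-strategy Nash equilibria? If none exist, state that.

For each player, find the best response to each opponent profile; mutual best responses are the pure NE.
Brand 1 against None: payoffs -7, 1, -9, -4, 4 → best response Blitz.
Brand 1 against Light: payoffs 3, 0, 6, -4, -8 → best response Moderate.
Brand 1 against Moderate: payoffs 3, 4, -5, -4, 2 → best response Light.
Brand 1 against Heavy: payoffs 5, -7, 1, -9, -8 → best response None.
Brand 2 against None: payoffs -5, -9, 2, 9 → best response Heavy.
Brand 2 against Light: payoffs 1, -2, 8, 6 → best response Moderate.
Brand 2 against Moderate: payoffs -1, -7, -2, 2 → best response Heavy.
Brand 2 against Heavy: payoffs 9, -3, 8, -4 → best response None.
Brand 2 against Blitz: payoffs -8, 5, 6, -7 → best response Moderate.
Mutual best responses: (None, Heavy); (Light, Moderate).

(None, Heavy); (Light, Moderate)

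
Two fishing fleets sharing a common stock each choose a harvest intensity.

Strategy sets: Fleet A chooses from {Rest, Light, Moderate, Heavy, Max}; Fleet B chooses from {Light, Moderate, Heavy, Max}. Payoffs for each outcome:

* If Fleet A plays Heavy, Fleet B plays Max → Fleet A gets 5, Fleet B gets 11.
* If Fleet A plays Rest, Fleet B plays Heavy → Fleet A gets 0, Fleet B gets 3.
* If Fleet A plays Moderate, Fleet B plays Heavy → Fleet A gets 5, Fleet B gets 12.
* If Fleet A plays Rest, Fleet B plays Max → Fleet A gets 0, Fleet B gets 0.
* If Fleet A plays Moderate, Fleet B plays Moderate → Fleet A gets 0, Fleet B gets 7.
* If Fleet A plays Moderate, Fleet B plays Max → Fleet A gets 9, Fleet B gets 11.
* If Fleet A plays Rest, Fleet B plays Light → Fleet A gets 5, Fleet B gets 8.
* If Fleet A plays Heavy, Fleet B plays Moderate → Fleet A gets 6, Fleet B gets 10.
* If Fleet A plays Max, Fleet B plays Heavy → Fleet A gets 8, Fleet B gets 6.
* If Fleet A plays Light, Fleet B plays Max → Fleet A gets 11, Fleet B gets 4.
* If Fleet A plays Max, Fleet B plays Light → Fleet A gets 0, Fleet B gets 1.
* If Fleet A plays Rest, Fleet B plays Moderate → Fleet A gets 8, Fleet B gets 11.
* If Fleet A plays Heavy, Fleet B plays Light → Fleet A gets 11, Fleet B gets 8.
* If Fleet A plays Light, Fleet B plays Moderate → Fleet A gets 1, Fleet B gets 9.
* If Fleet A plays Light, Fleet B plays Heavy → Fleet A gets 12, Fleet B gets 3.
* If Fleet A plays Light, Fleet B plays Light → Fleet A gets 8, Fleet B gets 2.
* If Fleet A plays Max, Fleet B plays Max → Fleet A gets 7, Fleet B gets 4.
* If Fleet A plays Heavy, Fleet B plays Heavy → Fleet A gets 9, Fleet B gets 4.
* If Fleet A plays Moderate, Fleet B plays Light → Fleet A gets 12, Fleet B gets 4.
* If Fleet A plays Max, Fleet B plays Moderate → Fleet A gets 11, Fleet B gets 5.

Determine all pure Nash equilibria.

This game has no pure Nash equilibrium.

Fleet A against Light: payoffs 5, 8, 12, 11, 0 → best response Moderate.
Fleet A against Moderate: payoffs 8, 1, 0, 6, 11 → best response Max.
Fleet A against Heavy: payoffs 0, 12, 5, 9, 8 → best response Light.
Fleet A against Max: payoffs 0, 11, 9, 5, 7 → best response Light.
Fleet B against Rest: payoffs 8, 11, 3, 0 → best response Moderate.
Fleet B against Light: payoffs 2, 9, 3, 4 → best response Moderate.
Fleet B against Moderate: payoffs 4, 7, 12, 11 → best response Heavy.
Fleet B against Heavy: payoffs 8, 10, 4, 11 → best response Max.
Fleet B against Max: payoffs 1, 5, 6, 4 → best response Heavy.
No profile is a mutual best response for all players.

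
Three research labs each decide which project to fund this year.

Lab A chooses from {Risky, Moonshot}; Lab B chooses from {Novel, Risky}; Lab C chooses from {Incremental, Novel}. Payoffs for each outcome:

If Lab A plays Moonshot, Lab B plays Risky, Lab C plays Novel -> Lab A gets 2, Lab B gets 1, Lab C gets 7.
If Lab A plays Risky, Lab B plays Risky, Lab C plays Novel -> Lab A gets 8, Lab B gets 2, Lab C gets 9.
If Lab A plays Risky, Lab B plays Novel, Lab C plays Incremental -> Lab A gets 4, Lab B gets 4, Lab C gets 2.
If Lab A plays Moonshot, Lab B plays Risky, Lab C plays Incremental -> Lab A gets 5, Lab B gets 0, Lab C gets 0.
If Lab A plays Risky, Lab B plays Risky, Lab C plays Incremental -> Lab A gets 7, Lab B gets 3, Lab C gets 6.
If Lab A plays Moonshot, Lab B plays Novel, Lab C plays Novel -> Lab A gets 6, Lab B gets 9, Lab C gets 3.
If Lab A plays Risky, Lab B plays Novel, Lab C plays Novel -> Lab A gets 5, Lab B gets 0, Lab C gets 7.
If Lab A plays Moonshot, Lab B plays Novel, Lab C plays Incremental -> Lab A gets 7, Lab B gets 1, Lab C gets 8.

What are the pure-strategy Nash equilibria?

(Risky, Risky, Novel); (Moonshot, Novel, Incremental)

(Risky, Novel, Incremental): Lab A can switch to Moonshot (4 → 7). Not NE.
(Risky, Novel, Novel): Lab A can switch to Moonshot (5 → 6). Not NE.
(Risky, Risky, Incremental): Lab B can switch to Novel (3 → 4). Not NE.
(Risky, Risky, Novel): Lab A gets 8, best alternative 2; Lab B gets 2, best alternative 0; Lab C gets 9, best alternative 6. No profitable deviation — NE.
(Moonshot, Novel, Incremental): Lab A gets 7, best alternative 4; Lab B gets 1, best alternative 0; Lab C gets 8, best alternative 3. No profitable deviation — NE.
(Moonshot, Novel, Novel): Lab C can switch to Incremental (3 → 8). Not NE.
(Moonshot, Risky, Incremental): Lab A can switch to Risky (5 → 7). Not NE.
(Moonshot, Risky, Novel): Lab A can switch to Risky (2 → 8). Not NE.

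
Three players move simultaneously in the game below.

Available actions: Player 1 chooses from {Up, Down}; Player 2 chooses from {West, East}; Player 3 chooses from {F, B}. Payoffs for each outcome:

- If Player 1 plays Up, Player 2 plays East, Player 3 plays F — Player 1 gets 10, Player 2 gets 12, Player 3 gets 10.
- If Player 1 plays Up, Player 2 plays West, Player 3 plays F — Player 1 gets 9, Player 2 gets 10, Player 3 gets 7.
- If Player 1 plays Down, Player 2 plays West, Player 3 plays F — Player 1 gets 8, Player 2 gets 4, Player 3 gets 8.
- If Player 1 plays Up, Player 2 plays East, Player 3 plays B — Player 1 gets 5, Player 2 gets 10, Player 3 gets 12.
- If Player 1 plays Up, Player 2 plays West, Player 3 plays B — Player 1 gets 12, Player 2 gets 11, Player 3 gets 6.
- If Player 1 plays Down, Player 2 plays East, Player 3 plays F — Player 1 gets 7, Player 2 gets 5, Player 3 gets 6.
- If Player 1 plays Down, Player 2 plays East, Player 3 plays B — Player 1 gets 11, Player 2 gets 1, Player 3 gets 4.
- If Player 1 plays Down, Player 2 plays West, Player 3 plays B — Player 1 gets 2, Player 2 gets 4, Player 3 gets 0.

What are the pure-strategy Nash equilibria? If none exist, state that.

none

Check each profile: it is a Nash equilibrium iff no player can strictly gain by switching unilaterally.
(Up, West, F): Player 2 can switch to East (10 → 12). Not NE.
(Up, West, B): Player 3 can switch to F (6 → 7). Not NE.
(Up, East, F): Player 3 can switch to B (10 → 12). Not NE.
(Up, East, B): Player 1 can switch to Down (5 → 11). Not NE.
(Down, West, F): Player 1 can switch to Up (8 → 9). Not NE.
(Down, West, B): Player 1 can switch to Up (2 → 12). Not NE.
(Down, East, F): Player 1 can switch to Up (7 → 10). Not NE.
(Down, East, B): Player 2 can switch to West (1 → 4). Not NE.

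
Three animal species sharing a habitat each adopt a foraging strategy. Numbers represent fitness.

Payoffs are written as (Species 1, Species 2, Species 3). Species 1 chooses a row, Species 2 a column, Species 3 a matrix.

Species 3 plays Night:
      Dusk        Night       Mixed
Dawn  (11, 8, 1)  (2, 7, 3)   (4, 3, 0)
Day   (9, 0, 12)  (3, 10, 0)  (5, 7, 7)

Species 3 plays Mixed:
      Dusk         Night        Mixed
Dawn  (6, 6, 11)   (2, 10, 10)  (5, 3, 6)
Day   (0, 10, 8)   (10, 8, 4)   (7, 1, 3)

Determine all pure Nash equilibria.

(Dawn, Dusk, Night): Species 3 can switch to Mixed (1 → 11). Not NE.
(Dawn, Dusk, Mixed): Species 2 can switch to Night (6 → 10). Not NE.
(Dawn, Night, Night): Species 1 can switch to Day (2 → 3). Not NE.
(Dawn, Night, Mixed): Species 1 can switch to Day (2 → 10). Not NE.
(Dawn, Mixed, Night): Species 1 can switch to Day (4 → 5). Not NE.
(Dawn, Mixed, Mixed): Species 1 can switch to Day (5 → 7). Not NE.
(The remaining 6 profiles each have a profitable deviation by the same check.)

This game has no pure Nash equilibrium.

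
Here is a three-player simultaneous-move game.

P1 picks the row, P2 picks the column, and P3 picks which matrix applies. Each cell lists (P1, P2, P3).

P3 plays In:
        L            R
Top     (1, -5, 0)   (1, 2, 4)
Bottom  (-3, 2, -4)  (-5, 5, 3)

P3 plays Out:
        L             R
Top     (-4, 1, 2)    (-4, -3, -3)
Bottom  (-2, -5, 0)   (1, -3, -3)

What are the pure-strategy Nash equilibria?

(Top, L, In): P2 can switch to R (-5 → 2). Not NE.
(Top, L, Out): P1 can switch to Bottom (-4 → -2). Not NE.
(Top, R, In): P1 gets 1, best alternative -5; P2 gets 2, best alternative -5; P3 gets 4, best alternative -3. No profitable deviation — NE.
(Top, R, Out): P1 can switch to Bottom (-4 → 1). Not NE.
(Bottom, L, In): P1 can switch to Top (-3 → 1). Not NE.
(Bottom, L, Out): P2 can switch to R (-5 → -3). Not NE.
(Bottom, R, In): P1 can switch to Top (-5 → 1). Not NE.
(Bottom, R, Out): P3 can switch to In (-3 → 3). Not NE.

(Top, R, In)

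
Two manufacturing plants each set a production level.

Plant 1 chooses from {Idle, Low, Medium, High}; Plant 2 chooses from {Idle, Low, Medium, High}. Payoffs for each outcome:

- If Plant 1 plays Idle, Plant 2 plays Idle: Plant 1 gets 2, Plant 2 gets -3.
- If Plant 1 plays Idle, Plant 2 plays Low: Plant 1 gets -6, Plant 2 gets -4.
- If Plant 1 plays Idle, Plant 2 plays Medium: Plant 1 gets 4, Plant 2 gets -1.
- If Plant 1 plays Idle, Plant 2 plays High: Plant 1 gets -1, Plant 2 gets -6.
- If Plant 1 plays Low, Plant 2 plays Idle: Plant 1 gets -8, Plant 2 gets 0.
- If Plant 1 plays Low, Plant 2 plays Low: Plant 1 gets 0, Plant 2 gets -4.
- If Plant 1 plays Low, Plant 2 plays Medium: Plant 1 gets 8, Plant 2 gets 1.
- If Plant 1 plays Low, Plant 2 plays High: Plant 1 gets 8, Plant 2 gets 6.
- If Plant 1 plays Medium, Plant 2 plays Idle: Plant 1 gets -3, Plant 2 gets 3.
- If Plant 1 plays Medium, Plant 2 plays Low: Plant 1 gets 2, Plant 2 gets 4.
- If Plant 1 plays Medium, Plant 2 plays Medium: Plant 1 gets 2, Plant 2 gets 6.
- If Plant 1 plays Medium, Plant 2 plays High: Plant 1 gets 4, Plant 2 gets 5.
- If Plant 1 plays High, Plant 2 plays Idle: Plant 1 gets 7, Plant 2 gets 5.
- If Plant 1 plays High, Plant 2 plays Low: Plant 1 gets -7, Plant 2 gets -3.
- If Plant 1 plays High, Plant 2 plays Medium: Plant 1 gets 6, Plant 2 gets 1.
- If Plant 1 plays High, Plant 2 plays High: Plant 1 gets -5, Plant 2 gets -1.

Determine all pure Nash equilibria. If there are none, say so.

(Low, High) and (High, Idle)

Plant 1 against Idle: payoffs 2, -8, -3, 7 → best response High.
Plant 1 against Low: payoffs -6, 0, 2, -7 → best response Medium.
Plant 1 against Medium: payoffs 4, 8, 2, 6 → best response Low.
Plant 1 against High: payoffs -1, 8, 4, -5 → best response Low.
Plant 2 against Idle: payoffs -3, -4, -1, -6 → best response Medium.
Plant 2 against Low: payoffs 0, -4, 1, 6 → best response High.
Plant 2 against Medium: payoffs 3, 4, 6, 5 → best response Medium.
Plant 2 against High: payoffs 5, -3, 1, -1 → best response Idle.
Mutual best responses: (Low, High); (High, Idle).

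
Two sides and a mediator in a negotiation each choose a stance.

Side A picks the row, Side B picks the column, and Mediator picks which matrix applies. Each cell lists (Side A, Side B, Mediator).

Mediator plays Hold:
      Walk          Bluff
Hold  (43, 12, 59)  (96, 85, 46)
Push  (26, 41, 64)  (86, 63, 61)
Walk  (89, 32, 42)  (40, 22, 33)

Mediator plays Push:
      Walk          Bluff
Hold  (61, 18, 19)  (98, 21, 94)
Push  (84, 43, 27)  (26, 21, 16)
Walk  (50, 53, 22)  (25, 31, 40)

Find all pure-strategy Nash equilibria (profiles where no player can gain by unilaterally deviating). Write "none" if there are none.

Pure-strategy Nash equilibria: (Hold, Bluff, Push); (Walk, Walk, Hold)

Mark each player's best response to every combination of opponents' strategies; a profile where every player is best-responding is a pure Nash equilibrium.
Side A against (Walk, Hold): payoffs 43, 26, 89 → best response Walk.
Side A against (Walk, Push): payoffs 61, 84, 50 → best response Push.
Side A against (Bluff, Hold): payoffs 96, 86, 40 → best response Hold.
Side A against (Bluff, Push): payoffs 98, 26, 25 → best response Hold.
Side B against (Hold, Hold): payoffs 12, 85 → best response Bluff.
Side B against (Hold, Push): payoffs 18, 21 → best response Bluff.
Side B against (Push, Hold): payoffs 41, 63 → best response Bluff.
Side B against (Push, Push): payoffs 43, 21 → best response Walk.
Side B against (Walk, Hold): payoffs 32, 22 → best response Walk.
Side B against (Walk, Push): payoffs 53, 31 → best response Walk.
Mediator against (Hold, Walk): payoffs 59, 19 → best response Hold.
Mediator against (Hold, Bluff): payoffs 46, 94 → best response Push.
Mediator against (Push, Walk): payoffs 64, 27 → best response Hold.
Mediator against (Push, Bluff): payoffs 61, 16 → best response Hold.
Mediator against (Walk, Walk): payoffs 42, 22 → best response Hold.
Mediator against (Walk, Bluff): payoffs 33, 40 → best response Push.
Mutual best responses: (Hold, Bluff, Push); (Walk, Walk, Hold).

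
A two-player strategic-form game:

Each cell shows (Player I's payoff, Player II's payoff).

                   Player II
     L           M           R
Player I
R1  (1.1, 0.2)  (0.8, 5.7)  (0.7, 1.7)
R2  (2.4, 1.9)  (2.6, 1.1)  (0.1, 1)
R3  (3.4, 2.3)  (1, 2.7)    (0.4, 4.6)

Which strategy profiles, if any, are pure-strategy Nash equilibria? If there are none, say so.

There is no pure-strategy Nash equilibrium.

Player I against L: payoffs 1.1, 2.4, 3.4 → best response R3.
Player I against M: payoffs 0.8, 2.6, 1 → best response R2.
Player I against R: payoffs 0.7, 0.1, 0.4 → best response R1.
Player II against R1: payoffs 0.2, 5.7, 1.7 → best response M.
Player II against R2: payoffs 1.9, 1.1, 1 → best response L.
Player II against R3: payoffs 2.3, 2.7, 4.6 → best response R.
No profile is a mutual best response for all players.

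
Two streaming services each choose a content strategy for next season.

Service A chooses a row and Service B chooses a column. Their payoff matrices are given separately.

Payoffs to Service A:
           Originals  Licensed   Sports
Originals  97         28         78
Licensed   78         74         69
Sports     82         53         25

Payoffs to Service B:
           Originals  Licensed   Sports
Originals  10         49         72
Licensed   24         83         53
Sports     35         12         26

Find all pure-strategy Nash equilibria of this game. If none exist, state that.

Pure-strategy Nash equilibria: (Originals, Sports) and (Licensed, Licensed)

For each player, find the best response to each opponent profile; mutual best responses are the pure NE.
Service A against Originals: payoffs 97, 78, 82 → best response Originals.
Service A against Licensed: payoffs 28, 74, 53 → best response Licensed.
Service A against Sports: payoffs 78, 69, 25 → best response Originals.
Service B against Originals: payoffs 10, 49, 72 → best response Sports.
Service B against Licensed: payoffs 24, 83, 53 → best response Licensed.
Service B against Sports: payoffs 35, 12, 26 → best response Originals.
Mutual best responses: (Originals, Sports); (Licensed, Licensed).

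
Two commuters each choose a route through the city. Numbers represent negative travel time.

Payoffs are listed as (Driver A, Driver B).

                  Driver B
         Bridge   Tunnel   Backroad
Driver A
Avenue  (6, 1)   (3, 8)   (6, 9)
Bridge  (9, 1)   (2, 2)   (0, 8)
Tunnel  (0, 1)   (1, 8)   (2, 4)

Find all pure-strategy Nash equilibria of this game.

Pure NE: (Avenue, Backroad)

(Avenue, Bridge): Driver A can switch to Bridge (6 → 9). Not NE.
(Avenue, Tunnel): Driver B can switch to Backroad (8 → 9). Not NE.
(Avenue, Backroad): Driver A gets 6, best alternative 2; Driver B gets 9, best alternative 8. No profitable deviation — NE.
(Bridge, Bridge): Driver B can switch to Tunnel (1 → 2). Not NE.
(Bridge, Tunnel): Driver A can switch to Avenue (2 → 3). Not NE.
(Bridge, Backroad): Driver A can switch to Avenue (0 → 6). Not NE.
(Tunnel, Bridge): Driver A can switch to Avenue (0 → 6). Not NE.
(Tunnel, Tunnel): Driver A can switch to Avenue (1 → 3). Not NE.
(Tunnel, Backroad): Driver A can switch to Avenue (2 → 6). Not NE.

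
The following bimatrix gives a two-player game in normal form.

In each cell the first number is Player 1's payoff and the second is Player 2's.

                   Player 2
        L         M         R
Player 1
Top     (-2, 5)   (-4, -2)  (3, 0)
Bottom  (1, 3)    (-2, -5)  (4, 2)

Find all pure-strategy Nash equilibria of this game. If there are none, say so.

Pure NE: (Bottom, L)

For each player, find the best response to each opponent profile; mutual best responses are the pure NE.
Player 1 against L: payoffs -2, 1 → best response Bottom.
Player 1 against M: payoffs -4, -2 → best response Bottom.
Player 1 against R: payoffs 3, 4 → best response Bottom.
Player 2 against Top: payoffs 5, -2, 0 → best response L.
Player 2 against Bottom: payoffs 3, -5, 2 → best response L.
Mutual best responses: (Bottom, L).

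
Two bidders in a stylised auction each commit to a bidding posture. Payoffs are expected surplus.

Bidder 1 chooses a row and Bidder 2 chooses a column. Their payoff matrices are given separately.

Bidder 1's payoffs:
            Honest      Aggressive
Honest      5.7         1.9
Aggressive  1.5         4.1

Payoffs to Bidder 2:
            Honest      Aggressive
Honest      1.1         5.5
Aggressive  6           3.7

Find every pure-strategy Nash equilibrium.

There is no pure-strategy Nash equilibrium.

For each strategy profile, look for a profitable unilateral deviation.
(Honest, Honest): Bidder 2 can switch to Aggressive (1.1 → 5.5). Not NE.
(Honest, Aggressive): Bidder 1 can switch to Aggressive (1.9 → 4.1). Not NE.
(Aggressive, Honest): Bidder 1 can switch to Honest (1.5 → 5.7). Not NE.
(Aggressive, Aggressive): Bidder 2 can switch to Honest (3.7 → 6). Not NE.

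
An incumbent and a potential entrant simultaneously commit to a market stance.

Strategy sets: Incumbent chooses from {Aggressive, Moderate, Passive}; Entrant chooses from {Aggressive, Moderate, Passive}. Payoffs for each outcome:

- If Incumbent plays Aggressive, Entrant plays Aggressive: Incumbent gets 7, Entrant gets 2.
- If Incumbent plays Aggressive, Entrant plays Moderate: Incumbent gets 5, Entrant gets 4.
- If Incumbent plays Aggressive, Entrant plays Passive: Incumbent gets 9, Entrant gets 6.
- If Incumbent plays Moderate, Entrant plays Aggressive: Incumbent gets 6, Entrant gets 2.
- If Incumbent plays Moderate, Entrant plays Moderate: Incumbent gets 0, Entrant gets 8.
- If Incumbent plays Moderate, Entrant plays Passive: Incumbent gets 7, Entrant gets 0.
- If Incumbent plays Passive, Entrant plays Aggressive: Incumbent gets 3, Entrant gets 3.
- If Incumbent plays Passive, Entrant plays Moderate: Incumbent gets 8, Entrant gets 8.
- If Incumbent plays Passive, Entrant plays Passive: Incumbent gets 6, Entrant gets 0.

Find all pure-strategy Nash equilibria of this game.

(Aggressive, Aggressive): Entrant can switch to Moderate (2 → 4). Not NE.
(Aggressive, Moderate): Incumbent can switch to Passive (5 → 8). Not NE.
(Aggressive, Passive): Incumbent gets 9, best alternative 7; Entrant gets 6, best alternative 4. No profitable deviation — NE.
(Moderate, Aggressive): Incumbent can switch to Aggressive (6 → 7). Not NE.
(Moderate, Moderate): Incumbent can switch to Aggressive (0 → 5). Not NE.
(Moderate, Passive): Incumbent can switch to Aggressive (7 → 9). Not NE.
(Passive, Aggressive): Incumbent can switch to Aggressive (3 → 7). Not NE.
(Passive, Moderate): Incumbent gets 8, best alternative 5; Entrant gets 8, best alternative 3. No profitable deviation — NE.
(Passive, Passive): Incumbent can switch to Aggressive (6 → 9). Not NE.

Pure-strategy Nash equilibria: (Aggressive, Passive), (Passive, Moderate)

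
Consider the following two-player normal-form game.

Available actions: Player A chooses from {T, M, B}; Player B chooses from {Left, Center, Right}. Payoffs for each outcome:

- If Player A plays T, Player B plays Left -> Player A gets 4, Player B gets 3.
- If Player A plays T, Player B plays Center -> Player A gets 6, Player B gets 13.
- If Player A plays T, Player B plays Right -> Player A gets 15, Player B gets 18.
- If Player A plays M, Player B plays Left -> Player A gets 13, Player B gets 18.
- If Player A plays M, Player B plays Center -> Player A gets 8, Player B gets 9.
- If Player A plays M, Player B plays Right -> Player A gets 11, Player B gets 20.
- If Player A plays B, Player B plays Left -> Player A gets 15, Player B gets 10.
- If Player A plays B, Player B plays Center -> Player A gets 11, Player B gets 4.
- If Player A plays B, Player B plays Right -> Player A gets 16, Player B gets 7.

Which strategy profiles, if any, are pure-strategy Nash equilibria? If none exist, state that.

The unique pure-strategy Nash equilibrium is (B, Left).

Player A against Left: payoffs 4, 13, 15 → best response B.
Player A against Center: payoffs 6, 8, 11 → best response B.
Player A against Right: payoffs 15, 11, 16 → best response B.
Player B against T: payoffs 3, 13, 18 → best response Right.
Player B against M: payoffs 18, 9, 20 → best response Right.
Player B against B: payoffs 10, 4, 7 → best response Left.
Mutual best responses: (B, Left).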